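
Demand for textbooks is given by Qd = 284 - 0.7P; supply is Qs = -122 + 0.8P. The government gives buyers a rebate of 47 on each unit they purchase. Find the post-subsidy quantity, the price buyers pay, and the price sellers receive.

Pre-subsidy: 284 - 0.7P = -122 + 0.8P gives P* = 812/3, Q* = 1418/15.
With the rebate, buyers effectively pay Pb = Ps − 47, where Ps is the price sellers receive.
Demand in terms of Ps becomes Qd = 284 − 0.7(Ps − 47) = 316.9 - 0.7Ps. Setting this equal to supply: 316.9 - 0.7Ps = -122 + 0.8Ps, so Ps = 292.6.
Buyers pay Pb = 292.6 − 47 = 245.6; Q' = -122 + 0.8·292.6 = 112.08.

Q' = 112.08; buyers pay 245.6; sellers receive 292.6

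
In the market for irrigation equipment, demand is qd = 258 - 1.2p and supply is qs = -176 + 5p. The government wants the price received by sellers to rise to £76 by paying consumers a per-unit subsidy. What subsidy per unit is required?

Required subsidy s = £31 per unit

At a seller price of 76, quantity supplied is -176 + 5·76 = 204.
Buyers absorb 204 only when they pay pb with 258 − 1.2·pb = 204, i.e. pb = 45.
s = ps − pb = 76 − 45 = 31.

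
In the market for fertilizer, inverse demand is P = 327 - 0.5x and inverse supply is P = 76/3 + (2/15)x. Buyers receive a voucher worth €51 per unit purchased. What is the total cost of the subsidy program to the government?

Government cost = 539580/19

Pre-subsidy: 327 - 0.5x = 76/3 + (2/15)x gives x* = 9050/19 and P* = 1688/19.
With the rebate, buyers effectively pay Pb = Ps − 51, where Ps is the price sellers receive.
On the curves, Pb = 327 - 0.5x and Ps = 76/3 + (2/15)x; the wedge Ps − Pb = 51 gives 76/3 + (2/15)x − (327 - 0.5x) = 51, so x' = 10580/19.
Then Pb = 327 − 0.5·(10580/19) = 923/19 and Ps = 76/3 + (2/15)·(10580/19) = 1892/19.
Government outlay = subsidy × quantity = 51 × 10580/19 = 539580/19.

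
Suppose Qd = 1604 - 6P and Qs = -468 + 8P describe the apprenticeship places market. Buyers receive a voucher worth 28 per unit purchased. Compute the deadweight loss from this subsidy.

Deadweight loss = 1344

Pre-subsidy: 1604 - 6P = -468 + 8P gives P* = 148, Q* = 716.
With the rebate, buyers effectively pay Pb = Ps − 28, where Ps is the price sellers receive.
Demand in terms of Ps becomes Qd = 1604 − 6(Ps − 28) = 1772 - 6Ps. Setting this equal to supply: 1772 - 6Ps = -468 + 8Ps, so Ps = 160.
Buyers pay Pb = 160 − 28 = 132; Q' = -468 + 8·160 = 812.
The subsidy expands output by 812 − 716 = 96 past the efficient level; on those units the gap between marginal cost and willingness to pay runs from 0 up to 28.
DWL = ½ × 28 × 96 = 1344.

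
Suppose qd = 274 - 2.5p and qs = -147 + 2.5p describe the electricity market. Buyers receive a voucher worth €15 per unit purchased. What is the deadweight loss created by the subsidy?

Pre-subsidy: 274 - 2.5p = -147 + 2.5p gives p* = 84.2, q* = 63.5.
With the rebate, buyers effectively pay pb = ps − 15, where ps is the price sellers receive.
Demand in terms of ps becomes qd = 274 − 2.5(ps − 15) = 311.5 - 2.5ps. Setting this equal to supply: 311.5 - 2.5ps = -147 + 2.5ps, so ps = 91.7.
Buyers pay pb = 91.7 − 15 = 76.7; q' = -147 + 2.5·91.7 = 82.25.
The subsidy expands output by 82.25 − 63.5 = 18.75 past the efficient level; on those units the gap between marginal cost and willingness to pay runs from 0 up to 15.
DWL = ½ × 15 × 18.75 = 140.625.

Deadweight loss = €140.625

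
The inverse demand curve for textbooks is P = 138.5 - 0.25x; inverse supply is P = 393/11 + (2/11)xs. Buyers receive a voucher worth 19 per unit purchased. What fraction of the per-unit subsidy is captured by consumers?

Consumer share = 11/19

Pre-subsidy: 138.5 - 0.25x = 393/11 + (2/11)x gives x* = 238 and P* = 79.
With the rebate, buyers effectively pay Pb = Ps − 19, where Ps is the price sellers receive.
On the curves, Pb = 138.5 - 0.25x and Ps = 393/11 + (2/11)x; the wedge Ps − Pb = 19 gives 393/11 + (2/11)x − (138.5 - 0.25x) = 19, so x' = 282.
Then Pb = 138.5 − 0.25·282 = 68 and Ps = 393/11 + (2/11)·282 = 87.
Buyers' price falls by P* − Pb = 79 − 68 = 11; sellers' price rises by Ps − P* = 87 − 79 = 8.
So consumers capture 11/19 = 11/19 of each unit of subsidy.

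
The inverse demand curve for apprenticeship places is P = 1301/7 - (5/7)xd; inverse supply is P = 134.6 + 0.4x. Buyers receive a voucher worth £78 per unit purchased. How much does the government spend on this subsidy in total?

Pre-subsidy: 1301/7 - (5/7)x = 134.6 + 0.4x gives x* = 46 and P* = 153.
With the rebate, buyers effectively pay Pb = Ps − 78, where Ps is the price sellers receive.
On the curves, Pb = 1301/7 - (5/7)x and Ps = 134.6 + 0.4x; the wedge Ps − Pb = 78 gives 134.6 + 0.4x − (1301/7 - (5/7)x) = 78, so x' = 116.
Then Pb = 1301/7 − (5/7)·116 = 103 and Ps = 134.6 + 0.4·116 = 181.
Government outlay = subsidy × quantity = 78 × 116 = 9048.

Government cost = £9048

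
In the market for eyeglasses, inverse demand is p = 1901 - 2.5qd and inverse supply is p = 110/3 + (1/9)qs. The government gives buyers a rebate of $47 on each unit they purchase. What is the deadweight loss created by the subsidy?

Deadweight loss = $423

Pre-subsidy: 1901 - 2.5q = 110/3 + (1/9)q gives q* = 714 and p* = 116.
With the rebate, buyers effectively pay pb = ps − 47, where ps is the price sellers receive.
On the curves, pb = 1901 - 2.5q and ps = 110/3 + (1/9)q; the wedge ps − pb = 47 gives 110/3 + (1/9)q − (1901 - 2.5q) = 47, so q' = 732.
Then pb = 1901 − 2.5·732 = 71 and ps = 110/3 + (1/9)·732 = 118.
The subsidy expands output by 732 − 714 = 18 past the efficient level; on those units the gap between marginal cost and willingness to pay runs from 0 up to 47.
DWL = ½ × 47 × 18 = 423.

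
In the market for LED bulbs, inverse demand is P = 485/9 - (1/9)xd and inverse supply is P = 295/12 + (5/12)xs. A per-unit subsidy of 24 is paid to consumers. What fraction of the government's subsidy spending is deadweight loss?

DWL / government spending = 432/1919

Pre-subsidy: 485/9 - (1/9)x = 295/12 + (5/12)x gives x* = 1055/19 and P* = 2720/57.
With the rebate, buyers effectively pay Pb = Ps − 24, where Ps is the price sellers receive.
On the curves, Pb = 485/9 - (1/9)x and Ps = 295/12 + (5/12)x; the wedge Ps − Pb = 24 gives 295/12 + (5/12)x − (485/9 - (1/9)x) = 24, so x' = 101.
Then Pb = 485/9 − (1/9)·101 = 128/3 and Ps = 295/12 + (5/12)·101 = 200/3.
ΔCS = ½(1055/19 + 101)(2720/57 − 128/3) = 142752/361; ΔPS = ½(1055/19 + 101)(200/3 − 2720/57) = 535320/361.
Government spending = 24 × 101 = 2424.
DWL = ½ × 24 × (101 − 1055/19) = 10368/19; fraction = (10368/19) / 2424 = 432/1919.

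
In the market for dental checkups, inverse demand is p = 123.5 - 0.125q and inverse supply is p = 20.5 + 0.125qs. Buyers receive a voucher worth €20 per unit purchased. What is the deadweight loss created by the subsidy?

Pre-subsidy: 123.5 - 0.125q = 20.5 + 0.125q gives q* = 412 and p* = 72.
With the rebate, buyers effectively pay pb = ps − 20, where ps is the price sellers receive.
On the curves, pb = 123.5 - 0.125q and ps = 20.5 + 0.125q; the wedge ps − pb = 20 gives 20.5 + 0.125q − (123.5 - 0.125q) = 20, so q' = 492.
Then pb = 123.5 − 0.125·492 = 62 and ps = 20.5 + 0.125·492 = 82.
The subsidy expands output by 492 − 412 = 80 past the efficient level; on those units the gap between marginal cost and willingness to pay runs from 0 up to 20.
DWL = ½ × 20 × 80 = 800.

Deadweight loss = €800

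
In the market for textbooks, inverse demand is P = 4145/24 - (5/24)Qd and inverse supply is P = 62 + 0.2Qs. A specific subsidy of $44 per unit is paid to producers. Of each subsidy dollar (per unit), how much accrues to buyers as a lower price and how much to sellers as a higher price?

Pre-subsidy: 4145/24 - (5/24)Q = 62 + 0.2Q gives Q* = 13285/49 and P* = 5695/49.
With the subsidy, sellers receive Ps = Pb + 44 for each unit, where Pb is the price buyers pay.
On the curves, Pb = 4145/24 - (5/24)Q and Ps = 62 + 0.2Q; the wedge Ps − Pb = 44 gives 62 + 0.2Q − (4145/24 - (5/24)Q) = 44, so Q' = 18565/49.
Then Pb = 4145/24 − (5/24)·(18565/49) = 4595/49 and Ps = 62 + 0.2·(18565/49) = 6751/49.
Buyers' price falls by P* − Pb = 5695/49 − 4595/49 = 1100/49; sellers' price rises by Ps − P* = 6751/49 − 5695/49 = 1056/49.

Buyers gain 1100/49 per unit; sellers gain 1056/49 per unit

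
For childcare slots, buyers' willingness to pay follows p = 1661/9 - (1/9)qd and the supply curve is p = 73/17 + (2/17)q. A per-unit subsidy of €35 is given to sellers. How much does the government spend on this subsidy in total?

Pre-subsidy: 1661/9 - (1/9)q = 73/17 + (2/17)q gives q* = 788 and p* = 97.
With the subsidy, sellers receive ps = pb + 35 for each unit, where pb is the price buyers pay.
On the curves, pb = 1661/9 - (1/9)q and ps = 73/17 + (2/17)q; the wedge ps − pb = 35 gives 73/17 + (2/17)q − (1661/9 - (1/9)q) = 35, so q' = 941.
Then pb = 1661/9 − (1/9)·941 = 80 and ps = 73/17 + (2/17)·941 = 115.
Government outlay = subsidy × quantity = 35 × 941 = 32935.

Government cost = €32935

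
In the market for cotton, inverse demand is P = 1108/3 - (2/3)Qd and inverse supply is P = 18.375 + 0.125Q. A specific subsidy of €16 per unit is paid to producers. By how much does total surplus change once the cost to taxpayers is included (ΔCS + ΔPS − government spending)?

Net change in total surplus = -3072/19

Pre-subsidy: 1108/3 - (2/3)Q = 18.375 + 0.125Q gives Q* = 8423/19 and P* = 1402/19.
With the subsidy, sellers receive Ps = Pb + 16 for each unit, where Pb is the price buyers pay.
On the curves, Pb = 1108/3 - (2/3)Q and Ps = 18.375 + 0.125Q; the wedge Ps − Pb = 16 gives 18.375 + 0.125Q − (1108/3 - (2/3)Q) = 16, so Q' = 8807/19.
Then Pb = 1108/3 − (2/3)·(8807/19) = 1146/19 and Ps = 18.375 + 0.125·(8807/19) = 1450/19.
ΔCS = ½(8423/19 + 8807/19)(1402/19 − 1146/19) = 2205440/361; ΔPS = ½(8423/19 + 8807/19)(1450/19 − 1402/19) = 413520/361.
Government spending = 16 × 8807/19 = 140912/19.
Net change = 2205440/361 + 413520/361 − 140912/19 = -3072/19. The loss equals the DWL triangle ½·16·384/19.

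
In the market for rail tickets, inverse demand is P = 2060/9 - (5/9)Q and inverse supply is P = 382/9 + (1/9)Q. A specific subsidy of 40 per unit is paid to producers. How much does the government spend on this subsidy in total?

Pre-subsidy: 2060/9 - (5/9)Q = 382/9 + (1/9)Q gives Q* = 839/3 and P* = 1985/27.
With the subsidy, sellers receive Ps = Pb + 40 for each unit, where Pb is the price buyers pay.
On the curves, Pb = 2060/9 - (5/9)Q and Ps = 382/9 + (1/9)Q; the wedge Ps − Pb = 40 gives 382/9 + (1/9)Q − (2060/9 - (5/9)Q) = 40, so Q' = 1019/3.
Then Pb = 2060/9 − (5/9)·(1019/3) = 1085/27 and Ps = 382/9 + (1/9)·(1019/3) = 2165/27.
Government outlay = subsidy × quantity = 40 × 1019/3 = 40760/3.

Government cost = 40760/3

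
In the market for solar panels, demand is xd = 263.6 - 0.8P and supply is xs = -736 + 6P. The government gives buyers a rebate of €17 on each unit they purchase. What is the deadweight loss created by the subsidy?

Pre-subsidy: 263.6 - 0.8P = -736 + 6P gives P* = 147, x* = 146.
With the rebate, buyers effectively pay Pb = Ps − 17, where Ps is the price sellers receive.
Demand in terms of Ps becomes xd = 263.6 − 0.8(Ps − 17) = 277.2 - 0.8Ps. Setting this equal to supply: 277.2 - 0.8Ps = -736 + 6Ps, so Ps = 149.
Buyers pay Pb = 149 − 17 = 132; x' = -736 + 6·149 = 158.
The subsidy expands output by 158 − 146 = 12 past the efficient level; on those units the gap between marginal cost and willingness to pay runs from 0 up to 17.
DWL = ½ × 17 × 12 = 102.

Deadweight loss = €102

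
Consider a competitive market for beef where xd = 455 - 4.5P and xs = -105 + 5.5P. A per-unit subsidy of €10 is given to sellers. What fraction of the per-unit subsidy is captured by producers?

Pre-subsidy: 455 - 4.5P = -105 + 5.5P gives P* = 56, x* = 203.
With the subsidy, sellers receive Ps = Pb + 10 for each unit, where Pb is the price buyers pay.
Supply in terms of Pb becomes xs = -105 + 5.5(Pb + 10) = -50 + 5.5Pb. Setting this equal to demand: 455 - 4.5Pb = -50 + 5.5Pb, so Pb = 50.5.
Sellers receive Ps = 50.5 + 10 = 60.5; x' = 455 − 4.5·50.5 = 227.75.
Buyers' price falls by P* − Pb = 56 − 50.5 = 5.5; sellers' price rises by Ps − P* = 60.5 − 56 = 4.5.
So producers capture 4.5/10 = 0.45 of each unit of subsidy.

Producer share = 0.45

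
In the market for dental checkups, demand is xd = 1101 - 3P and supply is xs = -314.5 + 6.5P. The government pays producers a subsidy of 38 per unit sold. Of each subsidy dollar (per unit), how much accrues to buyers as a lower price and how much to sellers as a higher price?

Buyers gain 26 per unit; sellers gain 12 per unit

Pre-subsidy: 1101 - 3P = -314.5 + 6.5P gives P* = 149, x* = 654.
With the subsidy, sellers receive Ps = Pb + 38 for each unit, where Pb is the price buyers pay.
Supply in terms of Pb becomes xs = -314.5 + 6.5(Pb + 38) = -67.5 + 6.5Pb. Setting this equal to demand: 1101 - 3Pb = -67.5 + 6.5Pb, so Pb = 123.
Sellers receive Ps = 123 + 38 = 161; x' = 1101 − 3·123 = 732.
Buyers' price falls by P* − Pb = 149 − 123 = 26; sellers' price rises by Ps − P* = 161 − 149 = 12.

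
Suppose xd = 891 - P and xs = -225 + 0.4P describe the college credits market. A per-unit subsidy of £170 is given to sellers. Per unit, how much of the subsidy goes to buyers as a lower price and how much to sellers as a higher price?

Pre-subsidy: 891 - P = -225 + 0.4P gives P* = 5580/7, x* = 657/7.
With the subsidy, sellers receive Ps = Pb + 170 for each unit, where Pb is the price buyers pay.
Supply in terms of Pb becomes xs = -225 + 0.4(Pb + 170) = -157 + 0.4Pb. Setting this equal to demand: 891 - Pb = -157 + 0.4Pb, so Pb = 5240/7.
Sellers receive Ps = 5240/7 + 170 = 6430/7; x' = 891 − 1·(5240/7) = 997/7.
Buyers' price falls by P* − Pb = 5580/7 − 5240/7 = 340/7; sellers' price rises by Ps − P* = 6430/7 − 5580/7 = 850/7.

Buyers gain 340/7 per unit; sellers gain 850/7 per unit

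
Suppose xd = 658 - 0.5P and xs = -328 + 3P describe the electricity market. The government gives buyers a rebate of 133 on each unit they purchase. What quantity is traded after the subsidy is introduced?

Pre-subsidy: 658 - 0.5P = -328 + 3P gives P* = 1972/7, x* = 3620/7.
With the rebate, buyers effectively pay Pb = Ps − 133, where Ps is the price sellers receive.
Demand in terms of Ps becomes xd = 658 − 0.5(Ps − 133) = 724.5 - 0.5Ps. Setting this equal to supply: 724.5 - 0.5Ps = -328 + 3Ps, so Ps = 2105/7.
Buyers pay Pb = 2105/7 − 133 = 1174/7; x' = -328 + 3·(2105/7) = 4019/7.

x' = 4019/7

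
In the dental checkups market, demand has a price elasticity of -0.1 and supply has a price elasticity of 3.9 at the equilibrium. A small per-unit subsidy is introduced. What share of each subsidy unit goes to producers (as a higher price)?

For a small subsidy around the equilibrium, the benefit split depends on the relative slopes, which at a point are proportional to the elasticities.
Buyer share = εs/(εs + |εd|) = 3.9/(3.9 + 0.1) = 0.975; seller share = |εd|/(εs + |εd|) = 0.025.
So producers capture 0.025 of the subsidy.

Producer share = 0.025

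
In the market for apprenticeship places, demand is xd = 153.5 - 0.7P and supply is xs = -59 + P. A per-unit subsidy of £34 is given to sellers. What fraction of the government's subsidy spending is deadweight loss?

Pre-subsidy: 153.5 - 0.7P = -59 + P gives P* = 125, x* = 66.
With the subsidy, sellers receive Ps = Pb + 34 for each unit, where Pb is the price buyers pay.
Supply in terms of Pb becomes xs = -59 + 1(Pb + 34) = -25 + Pb. Setting this equal to demand: 153.5 - 0.7Pb = -25 + Pb, so Pb = 105.
Sellers receive Ps = 105 + 34 = 139; x' = 153.5 − 0.7·105 = 80.
ΔCS = ½(66 + 80)(125 − 105) = 1460; ΔPS = ½(66 + 80)(139 − 125) = 1022.
Government spending = 34 × 80 = 2720.
DWL = ½ × 34 × (80 − 66) = 238; fraction = 238 / 2720 = 0.0875.

DWL / government spending = 0.0875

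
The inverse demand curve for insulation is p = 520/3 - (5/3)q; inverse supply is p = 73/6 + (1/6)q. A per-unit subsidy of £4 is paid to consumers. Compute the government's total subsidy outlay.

Pre-subsidy: 520/3 - (5/3)q = 73/6 + (1/6)q gives q* = 967/11 and p* = 295/11.
With the rebate, buyers effectively pay pb = ps − 4, where ps is the price sellers receive.
On the curves, pb = 520/3 - (5/3)q and ps = 73/6 + (1/6)q; the wedge ps − pb = 4 gives 73/6 + (1/6)q − (520/3 - (5/3)q) = 4, so q' = 991/11.
Then pb = 520/3 − (5/3)·(991/11) = 255/11 and ps = 73/6 + (1/6)·(991/11) = 299/11.
Government outlay = subsidy × quantity = 4 × 991/11 = 3964/11.

Government cost = 3964/11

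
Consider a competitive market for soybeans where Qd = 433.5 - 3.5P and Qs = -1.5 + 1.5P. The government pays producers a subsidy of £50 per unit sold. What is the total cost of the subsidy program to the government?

Pre-subsidy: 433.5 - 3.5P = -1.5 + 1.5P gives P* = 87, Q* = 129.
With the subsidy, sellers receive Ps = Pb + 50 for each unit, where Pb is the price buyers pay.
Supply in terms of Pb becomes Qs = -1.5 + 1.5(Pb + 50) = 73.5 + 1.5Pb. Setting this equal to demand: 433.5 - 3.5Pb = 73.5 + 1.5Pb, so Pb = 72.
Sellers receive Ps = 72 + 50 = 122; Q' = 433.5 − 3.5·72 = 181.5.
Government outlay = subsidy × quantity = 50 × 181.5 = 9075.

Government cost = £9075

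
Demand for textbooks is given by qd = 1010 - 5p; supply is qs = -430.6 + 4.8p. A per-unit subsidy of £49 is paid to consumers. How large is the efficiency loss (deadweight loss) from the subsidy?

Pre-subsidy: 1010 - 5p = -430.6 + 4.8p gives p* = 147, q* = 275.
With the rebate, buyers effectively pay pb = ps − 49, where ps is the price sellers receive.
Demand in terms of ps becomes qd = 1010 − 5(ps − 49) = 1255 - 5ps. Setting this equal to supply: 1255 - 5ps = -430.6 + 4.8ps, so ps = 172.
Buyers pay pb = 172 − 49 = 123; q' = -430.6 + 4.8·172 = 395.
The subsidy expands output by 395 − 275 = 120 past the efficient level; on those units the gap between marginal cost and willingness to pay runs from 0 up to 49.
DWL = ½ × 49 × 120 = 2940.

Deadweight loss = £2940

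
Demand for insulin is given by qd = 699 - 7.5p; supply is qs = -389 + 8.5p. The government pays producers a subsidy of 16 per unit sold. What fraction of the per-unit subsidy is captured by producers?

Producer share = 0.46875

Pre-subsidy: 699 - 7.5p = -389 + 8.5p gives p* = 68, q* = 189.
With the subsidy, sellers receive ps = pb + 16 for each unit, where pb is the price buyers pay.
Supply in terms of pb becomes qs = -389 + 8.5(pb + 16) = -253 + 8.5pb. Setting this equal to demand: 699 - 7.5pb = -253 + 8.5pb, so pb = 59.5.
Sellers receive ps = 59.5 + 16 = 75.5; q' = 699 − 7.5·59.5 = 252.75.
Buyers' price falls by p* − pb = 68 − 59.5 = 8.5; sellers' price rises by ps − p* = 75.5 − 68 = 7.5.
So producers capture 7.5/16 = 0.46875 of each unit of subsidy.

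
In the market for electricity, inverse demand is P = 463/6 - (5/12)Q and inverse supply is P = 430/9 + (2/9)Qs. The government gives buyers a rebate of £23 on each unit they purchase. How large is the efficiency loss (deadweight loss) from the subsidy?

Deadweight loss = £414

Pre-subsidy: 463/6 - (5/12)Q = 430/9 + (2/9)Q gives Q* = 46 and P* = 58.
With the rebate, buyers effectively pay Pb = Ps − 23, where Ps is the price sellers receive.
On the curves, Pb = 463/6 - (5/12)Q and Ps = 430/9 + (2/9)Q; the wedge Ps − Pb = 23 gives 430/9 + (2/9)Q − (463/6 - (5/12)Q) = 23, so Q' = 82.
Then Pb = 463/6 − (5/12)·82 = 43 and Ps = 430/9 + (2/9)·82 = 66.
The subsidy expands output by 82 − 46 = 36 past the efficient level; on those units the gap between marginal cost and willingness to pay runs from 0 up to 23.
DWL = ½ × 23 × 36 = 414.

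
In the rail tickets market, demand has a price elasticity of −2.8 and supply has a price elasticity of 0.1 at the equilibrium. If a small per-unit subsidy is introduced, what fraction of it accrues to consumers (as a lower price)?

For a small subsidy around the equilibrium, the benefit split depends on the relative slopes, which at a point are proportional to the elasticities.
Buyer share = εs/(εs + |εd|) = 0.1/(0.1 + 2.8) = 1/29; seller share = |εd|/(εs + |εd|) = 28/29.

Consumer share = 1/29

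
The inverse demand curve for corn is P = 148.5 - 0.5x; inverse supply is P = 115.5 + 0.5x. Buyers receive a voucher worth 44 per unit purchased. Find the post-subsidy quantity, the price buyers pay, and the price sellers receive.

Pre-subsidy: 148.5 - 0.5x = 115.5 + 0.5x gives x* = 33 and P* = 132.
With the rebate, buyers effectively pay Pb = Ps − 44, where Ps is the price sellers receive.
On the curves, Pb = 148.5 - 0.5x and Ps = 115.5 + 0.5x; the wedge Ps − Pb = 44 gives 115.5 + 0.5x − (148.5 - 0.5x) = 44, so x' = 77.
Then Pb = 148.5 − 0.5·77 = 110 and Ps = 115.5 + 0.5·77 = 154.

x' = 77; buyers pay 110; sellers receive 154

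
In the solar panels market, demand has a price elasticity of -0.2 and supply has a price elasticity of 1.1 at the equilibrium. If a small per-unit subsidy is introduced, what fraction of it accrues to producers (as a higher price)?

Producer share = 2/13

For a small subsidy around the equilibrium, the benefit split depends on the relative slopes, which at a point are proportional to the elasticities.
Buyer share = εs/(εs + |εd|) = 1.1/(1.1 + 0.2) = 11/13; seller share = |εd|/(εs + |εd|) = 2/13.
So producers capture 2/13 of the subsidy.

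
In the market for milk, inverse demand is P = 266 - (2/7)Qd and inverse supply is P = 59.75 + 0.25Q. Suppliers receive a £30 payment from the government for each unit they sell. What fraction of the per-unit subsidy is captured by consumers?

Consumer share = 8/15

Pre-subsidy: 266 - (2/7)Q = 59.75 + 0.25Q gives Q* = 385 and P* = 156.
With the subsidy, sellers receive Ps = Pb + 30 for each unit, where Pb is the price buyers pay.
On the curves, Pb = 266 - (2/7)Q and Ps = 59.75 + 0.25Q; the wedge Ps − Pb = 30 gives 59.75 + 0.25Q − (266 - (2/7)Q) = 30, so Q' = 441.
Then Pb = 266 − (2/7)·441 = 140 and Ps = 59.75 + 0.25·441 = 170.
Buyers' price falls by P* − Pb = 156 − 140 = 16; sellers' price rises by Ps − P* = 170 − 156 = 14.
So consumers capture 16/30 = 8/15 of each unit of subsidy.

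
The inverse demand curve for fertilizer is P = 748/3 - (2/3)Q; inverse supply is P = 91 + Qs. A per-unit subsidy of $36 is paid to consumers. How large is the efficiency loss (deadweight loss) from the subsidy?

Pre-subsidy: 748/3 - (2/3)Q = 91 + Q gives Q* = 95 and P* = 186.
With the rebate, buyers effectively pay Pb = Ps − 36, where Ps is the price sellers receive.
On the curves, Pb = 748/3 - (2/3)Q and Ps = 91 + Q; the wedge Ps − Pb = 36 gives 91 + Q − (748/3 - (2/3)Q) = 36, so Q' = 116.6.
Then Pb = 748/3 − (2/3)·116.6 = 171.6 and Ps = 91 + 1·116.6 = 207.6.
The subsidy expands output by 116.6 − 95 = 21.6 past the efficient level; on those units the gap between marginal cost and willingness to pay runs from 0 up to 36.
DWL = ½ × 36 × 21.6 = 388.8.

Deadweight loss = $388.8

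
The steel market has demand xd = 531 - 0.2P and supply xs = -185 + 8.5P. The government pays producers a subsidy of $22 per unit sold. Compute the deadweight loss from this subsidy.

Pre-subsidy: 531 - 0.2P = -185 + 8.5P gives P* = 7160/87, x* = 44765/87.
With the subsidy, sellers receive Ps = Pb + 22 for each unit, where Pb is the price buyers pay.
Supply in terms of Pb becomes xs = -185 + 8.5(Pb + 22) = 2 + 8.5Pb. Setting this equal to demand: 531 - 0.2Pb = 2 + 8.5Pb, so Pb = 5290/87.
Sellers receive Ps = 5290/87 + 22 = 7204/87; x' = 531 − 0.2·(5290/87) = 45139/87.
The subsidy expands output by 45139/87 − 44765/87 = 374/87 past the efficient level; on those units the gap between marginal cost and willingness to pay runs from 0 up to 22.
DWL = ½ × 22 × 374/87 = 4114/87.

Deadweight loss = 4114/87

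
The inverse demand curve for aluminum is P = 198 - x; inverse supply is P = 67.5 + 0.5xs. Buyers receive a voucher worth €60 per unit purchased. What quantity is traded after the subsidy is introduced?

x' = 127

Pre-subsidy: 198 - x = 67.5 + 0.5x gives x* = 87 and P* = 111.
With the rebate, buyers effectively pay Pb = Ps − 60, where Ps is the price sellers receive.
On the curves, Pb = 198 - x and Ps = 67.5 + 0.5x; the wedge Ps − Pb = 60 gives 67.5 + 0.5x − (198 - x) = 60, so x' = 127.
Then Pb = 198 − 1·127 = 71 and Ps = 67.5 + 0.5·127 = 131.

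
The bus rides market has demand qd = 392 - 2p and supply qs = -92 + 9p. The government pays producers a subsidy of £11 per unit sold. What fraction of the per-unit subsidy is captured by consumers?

Consumer share = 9/11

Pre-subsidy: 392 - 2p = -92 + 9p gives p* = 44, q* = 304.
With the subsidy, sellers receive ps = pb + 11 for each unit, where pb is the price buyers pay.
Supply in terms of pb becomes qs = -92 + 9(pb + 11) = 7 + 9pb. Setting this equal to demand: 392 - 2pb = 7 + 9pb, so pb = 35.
Sellers receive ps = 35 + 11 = 46; q' = 392 − 2·35 = 322.
Buyers' price falls by p* − pb = 44 − 35 = 9; sellers' price rises by ps − p* = 46 − 44 = 2.
So consumers capture 9/11 = 9/11 of each unit of subsidy.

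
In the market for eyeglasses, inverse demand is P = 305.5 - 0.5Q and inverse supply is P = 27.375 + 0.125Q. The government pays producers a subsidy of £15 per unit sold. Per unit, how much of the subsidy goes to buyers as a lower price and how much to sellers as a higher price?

Pre-subsidy: 305.5 - 0.5Q = 27.375 + 0.125Q gives Q* = 445 and P* = 83.
With the subsidy, sellers receive Ps = Pb + 15 for each unit, where Pb is the price buyers pay.
On the curves, Pb = 305.5 - 0.5Q and Ps = 27.375 + 0.125Q; the wedge Ps − Pb = 15 gives 27.375 + 0.125Q − (305.5 - 0.5Q) = 15, so Q' = 469.
Then Pb = 305.5 − 0.5·469 = 71 and Ps = 27.375 + 0.125·469 = 86.
Buyers' price falls by P* − Pb = 83 − 71 = 12; sellers' price rises by Ps − P* = 86 − 83 = 3.

Buyers gain £12 per unit; sellers gain £3 per unit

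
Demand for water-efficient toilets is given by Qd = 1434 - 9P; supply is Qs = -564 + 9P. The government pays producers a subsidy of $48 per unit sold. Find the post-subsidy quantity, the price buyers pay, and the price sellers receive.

Q' = 651; buyers pay $87; sellers receive $135

Pre-subsidy: 1434 - 9P = -564 + 9P gives P* = 111, Q* = 435.
With the subsidy, sellers receive Ps = Pb + 48 for each unit, where Pb is the price buyers pay.
Supply in terms of Pb becomes Qs = -564 + 9(Pb + 48) = -132 + 9Pb. Setting this equal to demand: 1434 - 9Pb = -132 + 9Pb, so Pb = 87.
Sellers receive Ps = 87 + 48 = 135; Q' = 1434 − 9·87 = 651.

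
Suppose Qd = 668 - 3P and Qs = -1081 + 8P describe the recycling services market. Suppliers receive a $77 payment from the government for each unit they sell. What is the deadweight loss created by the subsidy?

Deadweight loss = $6468

Pre-subsidy: 668 - 3P = -1081 + 8P gives P* = 159, Q* = 191.
With the subsidy, sellers receive Ps = Pb + 77 for each unit, where Pb is the price buyers pay.
Supply in terms of Pb becomes Qs = -1081 + 8(Pb + 77) = -465 + 8Pb. Setting this equal to demand: 668 - 3Pb = -465 + 8Pb, so Pb = 103.
Sellers receive Ps = 103 + 77 = 180; Q' = 668 − 3·103 = 359.
The subsidy expands output by 359 − 191 = 168 past the efficient level; on those units the gap between marginal cost and willingness to pay runs from 0 up to 77.
DWL = ½ × 77 × 168 = 6468.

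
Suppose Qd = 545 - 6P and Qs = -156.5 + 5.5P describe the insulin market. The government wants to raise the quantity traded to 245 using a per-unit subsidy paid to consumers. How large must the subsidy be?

Required subsidy s = 23 per unit

At Q = 245, invert demand for the buyer price: Pb = (545 − 245)/6 = 50; invert supply for the seller price: Ps = (245 − (-156.5))/5.5 = 73.
The subsidy must fill the gap: s = Ps − Pb = 73 − 50 = 23.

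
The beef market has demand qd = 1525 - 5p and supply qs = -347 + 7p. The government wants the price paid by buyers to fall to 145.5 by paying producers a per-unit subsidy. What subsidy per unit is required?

Required subsidy s = 18 per unit

At a buyer price of 145.5, quantity demanded is 1525 − 5·145.5 = 797.5.
Sellers supply 797.5 only when they receive ps with -347 + 7·ps = 797.5, i.e. ps = 163.5.
s = ps − pb = 163.5 − 145.5 = 18.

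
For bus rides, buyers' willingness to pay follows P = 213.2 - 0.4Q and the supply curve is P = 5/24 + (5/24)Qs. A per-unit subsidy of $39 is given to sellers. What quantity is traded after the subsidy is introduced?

Q' = 30239/73

Pre-subsidy: 213.2 - 0.4Q = 5/24 + (5/24)Q gives Q* = 25559/73 and P* = 5340/73.
With the subsidy, sellers receive Ps = Pb + 39 for each unit, where Pb is the price buyers pay.
On the curves, Pb = 213.2 - 0.4Q and Ps = 5/24 + (5/24)Q; the wedge Ps − Pb = 39 gives 5/24 + (5/24)Q − (213.2 - 0.4Q) = 39, so Q' = 30239/73.
Then Pb = 213.2 − 0.4·(30239/73) = 3468/73 and Ps = 5/24 + (5/24)·(30239/73) = 6315/73.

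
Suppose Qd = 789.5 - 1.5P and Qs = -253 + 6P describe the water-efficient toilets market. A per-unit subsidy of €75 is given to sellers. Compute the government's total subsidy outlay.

Pre-subsidy: 789.5 - 1.5P = -253 + 6P gives P* = 139, Q* = 581.
With the subsidy, sellers receive Ps = Pb + 75 for each unit, where Pb is the price buyers pay.
Supply in terms of Pb becomes Qs = -253 + 6(Pb + 75) = 197 + 6Pb. Setting this equal to demand: 789.5 - 1.5Pb = 197 + 6Pb, so Pb = 79.
Sellers receive Ps = 79 + 75 = 154; Q' = 789.5 − 1.5·79 = 671.
Government outlay = subsidy × quantity = 75 × 671 = 50325.

Government cost = €50325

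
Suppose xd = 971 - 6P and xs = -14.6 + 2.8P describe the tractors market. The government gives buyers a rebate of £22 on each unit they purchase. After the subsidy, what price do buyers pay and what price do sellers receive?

Buyers pay £105; sellers receive £127

Pre-subsidy: 971 - 6P = -14.6 + 2.8P gives P* = 112, x* = 299.
With the rebate, buyers effectively pay Pb = Ps − 22, where Ps is the price sellers receive.
Demand in terms of Ps becomes xd = 971 − 6(Ps − 22) = 1103 - 6Ps. Setting this equal to supply: 1103 - 6Ps = -14.6 + 2.8Ps, so Ps = 127.
Buyers pay Pb = 127 − 22 = 105; x' = -14.6 + 2.8·127 = 341.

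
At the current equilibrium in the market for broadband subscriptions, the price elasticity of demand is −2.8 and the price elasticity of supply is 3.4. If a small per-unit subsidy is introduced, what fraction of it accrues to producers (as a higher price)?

For a small subsidy around the equilibrium, the benefit split depends on the relative slopes, which at a point are proportional to the elasticities.
Buyer share = εs/(εs + |εd|) = 3.4/(3.4 + 2.8) = 17/31; seller share = |εd|/(εs + |εd|) = 14/31.
So producers capture 14/31 of the subsidy.

Producer share = 14/31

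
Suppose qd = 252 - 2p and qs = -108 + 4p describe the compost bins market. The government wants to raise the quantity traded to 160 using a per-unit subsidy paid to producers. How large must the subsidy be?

At q = 160, invert demand for the buyer price: pb = (252 − 160)/2 = 46; invert supply for the seller price: ps = (160 − (-108))/4 = 67.
The subsidy must fill the gap: s = ps − pb = 67 − 46 = 21.

Required subsidy s = 21 per unit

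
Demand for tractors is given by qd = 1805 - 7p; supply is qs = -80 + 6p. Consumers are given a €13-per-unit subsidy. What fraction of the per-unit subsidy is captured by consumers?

Pre-subsidy: 1805 - 7p = -80 + 6p gives p* = 145, q* = 790.
With the rebate, buyers effectively pay pb = ps − 13, where ps is the price sellers receive.
Demand in terms of ps becomes qd = 1805 − 7(ps − 13) = 1896 - 7ps. Setting this equal to supply: 1896 - 7ps = -80 + 6ps, so ps = 152.
Buyers pay pb = 152 − 13 = 139; q' = -80 + 6·152 = 832.
Buyers' price falls by p* − pb = 145 − 139 = 6; sellers' price rises by ps − p* = 152 − 145 = 7.
So consumers capture 6/13 = 6/13 of each unit of subsidy.

Consumer share = 6/13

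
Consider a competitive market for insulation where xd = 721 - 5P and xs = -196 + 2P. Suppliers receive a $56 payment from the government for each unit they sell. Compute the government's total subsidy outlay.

Government cost = $8176

Pre-subsidy: 721 - 5P = -196 + 2P gives P* = 131, x* = 66.
With the subsidy, sellers receive Ps = Pb + 56 for each unit, where Pb is the price buyers pay.
Supply in terms of Pb becomes xs = -196 + 2(Pb + 56) = -84 + 2Pb. Setting this equal to demand: 721 - 5Pb = -84 + 2Pb, so Pb = 115.
Sellers receive Ps = 115 + 56 = 171; x' = 721 − 5·115 = 146.
Government outlay = subsidy × quantity = 56 × 146 = 8176.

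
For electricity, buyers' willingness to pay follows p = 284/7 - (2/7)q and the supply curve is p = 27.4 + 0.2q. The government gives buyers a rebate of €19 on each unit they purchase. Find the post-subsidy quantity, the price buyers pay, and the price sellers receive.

Pre-subsidy: 284/7 - (2/7)q = 27.4 + 0.2q gives q* = 461/17 and p* = 558/17.
With the rebate, buyers effectively pay pb = ps − 19, where ps is the price sellers receive.
On the curves, pb = 284/7 - (2/7)q and ps = 27.4 + 0.2q; the wedge ps − pb = 19 gives 27.4 + 0.2q − (284/7 - (2/7)q) = 19, so q' = 1126/17.
Then pb = 284/7 − (2/7)·(1126/17) = 368/17 and ps = 27.4 + 0.2·(1126/17) = 691/17.

q' = 1126/17; buyers pay 368/17; sellers receive 691/17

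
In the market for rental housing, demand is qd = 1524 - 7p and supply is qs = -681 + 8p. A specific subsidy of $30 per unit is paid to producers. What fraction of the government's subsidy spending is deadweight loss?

DWL / government spending = 56/607

Pre-subsidy: 1524 - 7p = -681 + 8p gives p* = 147, q* = 495.
With the subsidy, sellers receive ps = pb + 30 for each unit, where pb is the price buyers pay.
Supply in terms of pb becomes qs = -681 + 8(pb + 30) = -441 + 8pb. Setting this equal to demand: 1524 - 7pb = -441 + 8pb, so pb = 131.
Sellers receive ps = 131 + 30 = 161; q' = 1524 − 7·131 = 607.
ΔCS = ½(495 + 607)(147 − 131) = 8816; ΔPS = ½(495 + 607)(161 − 147) = 7714.
Government spending = 30 × 607 = 18210.
DWL = ½ × 30 × (607 − 495) = 1680; fraction = 1680 / 18210 = 56/607.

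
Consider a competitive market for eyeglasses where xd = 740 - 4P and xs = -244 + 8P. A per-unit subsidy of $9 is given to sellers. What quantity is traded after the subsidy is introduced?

x' = 436

Pre-subsidy: 740 - 4P = -244 + 8P gives P* = 82, x* = 412.
With the subsidy, sellers receive Ps = Pb + 9 for each unit, where Pb is the price buyers pay.
Supply in terms of Pb becomes xs = -244 + 8(Pb + 9) = -172 + 8Pb. Setting this equal to demand: 740 - 4Pb = -172 + 8Pb, so Pb = 76.
Sellers receive Ps = 76 + 9 = 85; x' = 740 − 4·76 = 436.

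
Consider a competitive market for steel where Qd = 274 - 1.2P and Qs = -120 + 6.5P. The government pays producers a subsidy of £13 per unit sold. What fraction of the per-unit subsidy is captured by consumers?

Pre-subsidy: 274 - 1.2P = -120 + 6.5P gives P* = 3940/77, Q* = 16370/77.
With the subsidy, sellers receive Ps = Pb + 13 for each unit, where Pb is the price buyers pay.
Supply in terms of Pb becomes Qs = -120 + 6.5(Pb + 13) = -35.5 + 6.5Pb. Setting this equal to demand: 274 - 1.2Pb = -35.5 + 6.5Pb, so Pb = 3095/77.
Sellers receive Ps = 3095/77 + 13 = 4096/77; Q' = 274 − 1.2·(3095/77) = 17384/77.
Buyers' price falls by P* − Pb = 3940/77 − 3095/77 = 845/77; sellers' price rises by Ps − P* = 4096/77 − 3940/77 = 156/77.
So consumers capture (845/77)/13 = 65/77 of each unit of subsidy.

Consumer share = 65/77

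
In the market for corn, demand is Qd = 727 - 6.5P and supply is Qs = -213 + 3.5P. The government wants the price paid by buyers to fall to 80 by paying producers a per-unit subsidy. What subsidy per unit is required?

At a buyer price of 80, quantity demanded is 727 − 6.5·80 = 207.
Sellers supply 207 only when they receive Ps with -213 + 3.5·Ps = 207, i.e. Ps = 120.
s = Ps − Pb = 120 − 80 = 40.

Required subsidy s = 40 per unit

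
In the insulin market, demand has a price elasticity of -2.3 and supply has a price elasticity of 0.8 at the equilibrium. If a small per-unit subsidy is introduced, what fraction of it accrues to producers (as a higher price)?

Producer share = 23/31

For a small subsidy around the equilibrium, the benefit split depends on the relative slopes, which at a point are proportional to the elasticities.
Buyer share = εs/(εs + |εd|) = 0.8/(0.8 + 2.3) = 8/31; seller share = |εd|/(εs + |εd|) = 23/31.
So producers capture 23/31 of the subsidy.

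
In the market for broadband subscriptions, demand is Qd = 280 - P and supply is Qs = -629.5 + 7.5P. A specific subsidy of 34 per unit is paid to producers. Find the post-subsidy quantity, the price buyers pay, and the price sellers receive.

Pre-subsidy: 280 - P = -629.5 + 7.5P gives P* = 107, Q* = 173.
With the subsidy, sellers receive Ps = Pb + 34 for each unit, where Pb is the price buyers pay.
Supply in terms of Pb becomes Qs = -629.5 + 7.5(Pb + 34) = -374.5 + 7.5Pb. Setting this equal to demand: 280 - Pb = -374.5 + 7.5Pb, so Pb = 77.
Sellers receive Ps = 77 + 34 = 111; Q' = 280 − 1·77 = 203.

Q' = 203; buyers pay 77; sellers receive 111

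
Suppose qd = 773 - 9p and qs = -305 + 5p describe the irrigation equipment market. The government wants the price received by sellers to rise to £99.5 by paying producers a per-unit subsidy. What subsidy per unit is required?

At a seller price of 99.5, quantity supplied is -305 + 5·99.5 = 192.5.
Buyers absorb 192.5 only when they pay pb with 773 − 9·pb = 192.5, i.e. pb = 64.5.
s = ps − pb = 99.5 − 64.5 = 35.

Required subsidy s = £35 per unit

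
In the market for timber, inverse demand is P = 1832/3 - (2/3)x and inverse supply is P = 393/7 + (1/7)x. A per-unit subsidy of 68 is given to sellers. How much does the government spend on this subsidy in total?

Government cost = 52292

Pre-subsidy: 1832/3 - (2/3)x = 393/7 + (1/7)x gives x* = 685 and P* = 154.
With the subsidy, sellers receive Ps = Pb + 68 for each unit, where Pb is the price buyers pay.
On the curves, Pb = 1832/3 - (2/3)x and Ps = 393/7 + (1/7)x; the wedge Ps − Pb = 68 gives 393/7 + (1/7)x − (1832/3 - (2/3)x) = 68, so x' = 769.
Then Pb = 1832/3 − (2/3)·769 = 98 and Ps = 393/7 + (1/7)·769 = 166.
Government outlay = subsidy × quantity = 68 × 769 = 52292.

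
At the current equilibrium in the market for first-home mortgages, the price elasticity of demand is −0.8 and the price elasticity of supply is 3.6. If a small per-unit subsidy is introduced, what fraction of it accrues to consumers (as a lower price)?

For a small subsidy around the equilibrium, the benefit split depends on the relative slopes, which at a point are proportional to the elasticities.
Buyer share = εs/(εs + |εd|) = 3.6/(3.6 + 0.8) = 9/11; seller share = |εd|/(εs + |εd|) = 2/11.

Consumer share = 9/11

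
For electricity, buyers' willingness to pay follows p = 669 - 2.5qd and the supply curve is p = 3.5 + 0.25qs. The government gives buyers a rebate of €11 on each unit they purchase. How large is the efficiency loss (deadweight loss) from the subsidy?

Deadweight loss = €22

Pre-subsidy: 669 - 2.5q = 3.5 + 0.25q gives q* = 242 and p* = 64.
With the rebate, buyers effectively pay pb = ps − 11, where ps is the price sellers receive.
On the curves, pb = 669 - 2.5q and ps = 3.5 + 0.25q; the wedge ps − pb = 11 gives 3.5 + 0.25q − (669 - 2.5q) = 11, so q' = 246.
Then pb = 669 − 2.5·246 = 54 and ps = 3.5 + 0.25·246 = 65.
The subsidy expands output by 246 − 242 = 4 past the efficient level; on those units the gap between marginal cost and willingness to pay runs from 0 up to 11.
DWL = ½ × 11 × 4 = 22.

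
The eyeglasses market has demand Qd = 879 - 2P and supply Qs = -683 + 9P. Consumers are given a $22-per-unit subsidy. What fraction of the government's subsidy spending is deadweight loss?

Pre-subsidy: 879 - 2P = -683 + 9P gives P* = 142, Q* = 595.
With the rebate, buyers effectively pay Pb = Ps − 22, where Ps is the price sellers receive.
Demand in terms of Ps becomes Qd = 879 − 2(Ps − 22) = 923 - 2Ps. Setting this equal to supply: 923 - 2Ps = -683 + 9Ps, so Ps = 146.
Buyers pay Pb = 146 − 22 = 124; Q' = -683 + 9·146 = 631.
ΔCS = ½(595 + 631)(142 − 124) = 11034; ΔPS = ½(595 + 631)(146 − 142) = 2452.
Government spending = 22 × 631 = 13882.
DWL = ½ × 22 × (631 − 595) = 396; fraction = 396 / 13882 = 18/631.

DWL / government spending = 18/631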